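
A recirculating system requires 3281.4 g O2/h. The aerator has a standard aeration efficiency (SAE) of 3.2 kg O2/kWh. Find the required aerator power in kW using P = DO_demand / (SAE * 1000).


SAE in g O2/kWh = 3.2 * 1000 = 3200 g/kWh
P = DO_demand / SAE_g = 3281.4 / 3200 = 1.02544 kW

1.02544 kW


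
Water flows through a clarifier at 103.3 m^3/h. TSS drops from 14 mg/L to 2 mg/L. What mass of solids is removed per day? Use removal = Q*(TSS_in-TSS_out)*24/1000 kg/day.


Concentration drop: TSS_in - TSS_out = 14 - 2 = 12 mg/L
Hourly solids removed = Q * dTSS = 103.3 m^3/h * 12 mg/L = 1239.6 g/h  (m^3/h * mg/L = g/h)
Daily solids removed = 1239.6 * 24 = 29750.4 g/day
Convert g to kg: 29750.4 / 1000 = 29.7504 kg/day

29.7504 kg/day


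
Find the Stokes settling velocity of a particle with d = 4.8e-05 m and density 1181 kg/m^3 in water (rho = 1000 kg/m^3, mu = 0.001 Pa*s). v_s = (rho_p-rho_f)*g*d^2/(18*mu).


Density difference: rho_p - rho_f = 1181 - 1000 = 181 kg/m^3
d^2 = (4.8e-05)^2 = 2.304e-09 m^2
Numerator = (rho_p - rho_f) * g * d^2 = 181 * 9.81 * 2.304e-09 = 4.0910054e-06
Denominator = 18 * mu = 18 * 0.001 = 0.018
v_s = 4.0910054e-06 / 0.018 = 2.27278e-04 m/s
Check: Re = rho_f * v_s * d / mu = 1000 * 2.27278e-04 * 4.8e-05 / 0.001 = 0.0109 < 1, so Stokes' law applies.

2.27278e-04 m/s


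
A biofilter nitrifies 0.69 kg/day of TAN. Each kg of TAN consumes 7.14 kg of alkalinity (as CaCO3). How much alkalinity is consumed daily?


Alkalinity factor: 7.14 kg CaCO3 consumed per kg TAN nitrified
alk = 0.69 kg TAN * 7.14 = 4.9266 kg CaCO3/day

4.9266 kg CaCO3/day


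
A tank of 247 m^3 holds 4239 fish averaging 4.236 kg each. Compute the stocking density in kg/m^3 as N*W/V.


Total biomass = 4239 fish * 4.236 kg = 17956.404 kg
Density = total biomass / volume = 17956.404 / 247 = 72.698 kg/m^3

72.698 kg/m^3


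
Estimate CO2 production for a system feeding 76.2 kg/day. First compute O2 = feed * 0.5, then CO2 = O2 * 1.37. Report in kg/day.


O2 = 76.2 * 0.5 = 38.1
CO2 = 38.1 * 1.37 = 52.197

52.197 kg/day


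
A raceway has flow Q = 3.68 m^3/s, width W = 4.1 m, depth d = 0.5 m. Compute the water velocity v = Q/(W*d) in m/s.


Cross-sectional area = W * d = 4.1 * 0.5 = 2.05 m^2
Velocity = Q / A = 3.68 / 2.05 = 1.79512 m/s

1.79512 m/s


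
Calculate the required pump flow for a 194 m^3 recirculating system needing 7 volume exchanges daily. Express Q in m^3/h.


Daily recirculation volume = 194 m^3 * 7 = 1358 m^3/day
Flow rate Q = daily volume / 24 h = 1358 / 24 = 56.5833 m^3/h

56.5833 m^3/h


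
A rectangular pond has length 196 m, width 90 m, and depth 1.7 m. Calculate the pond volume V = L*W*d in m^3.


Base area = L * W = 196 * 90 = 17640 m^2
Volume = area * depth = 17640 * 1.7 = 29988 m^3

29988 m^3


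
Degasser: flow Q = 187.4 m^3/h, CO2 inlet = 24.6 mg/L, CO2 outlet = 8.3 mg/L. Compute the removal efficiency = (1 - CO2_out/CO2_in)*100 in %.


CO2_out / CO2_in = 8.3 / 24.6 = 0.33739837
Fraction remaining = 0.33739837
efficiency = (1 - 0.33739837) * 100 = 66.2602 %

66.2602 %


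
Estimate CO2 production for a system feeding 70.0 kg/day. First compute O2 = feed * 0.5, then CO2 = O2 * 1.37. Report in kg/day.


O2 = 70.0 * 0.5 = 35
CO2 = 35 * 1.37 = 47.95

47.95 kg/day


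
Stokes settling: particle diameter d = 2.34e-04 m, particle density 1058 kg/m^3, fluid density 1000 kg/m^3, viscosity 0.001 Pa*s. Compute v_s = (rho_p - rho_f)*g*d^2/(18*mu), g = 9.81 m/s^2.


Density difference: rho_p - rho_f = 1058 - 1000 = 58 kg/m^3
d^2 = (2.34e-04)^2 = 5.4756e-08 m^2
Numerator = (rho_p - rho_f) * g * d^2 = 58 * 9.81 * 5.4756e-08 = 3.1155069e-05
Denominator = 18 * mu = 18 * 0.001 = 0.018
v_s = 3.1155069e-05 / 0.018 = 0.00173084 m/s
Check: Re = rho_f * v_s * d / mu = 1000 * 0.00173084 * 2.34e-04 / 0.001 = 0.405 < 1, so Stokes' law applies.

0.00173084 m/s


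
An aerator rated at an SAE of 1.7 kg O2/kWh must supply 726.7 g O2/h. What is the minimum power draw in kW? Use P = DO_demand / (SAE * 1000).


SAE in g O2/kWh = 1.7 * 1000 = 1700 g/kWh
P = DO_demand / SAE_g = 726.7 / 1700 = 0.427471 kW

0.427471 kW


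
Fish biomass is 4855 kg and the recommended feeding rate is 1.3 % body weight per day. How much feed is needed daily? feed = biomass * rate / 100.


Feeding rate fraction = 1.3% / 100 = 0.013
Daily feed = 4855 kg * 0.013 = 63.115 kg/day

63.115 kg/day


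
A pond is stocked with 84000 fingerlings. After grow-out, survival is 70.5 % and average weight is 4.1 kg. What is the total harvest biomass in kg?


Survivors = 84000 * 70.5/100 = 59220 fish
Harvest biomass = survivors * W_f = 59220 * 4.1 = 242802 kg

242802 kg


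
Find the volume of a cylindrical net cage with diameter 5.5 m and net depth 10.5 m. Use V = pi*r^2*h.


r = d/2 = 5.5/2 = 2.75 m
Base area = pi*r^2 = pi*2.75^2 = 23.758294 m^2
Volume = 23.758294 * 10.5 = 249.462 m^3

249.462 m^3


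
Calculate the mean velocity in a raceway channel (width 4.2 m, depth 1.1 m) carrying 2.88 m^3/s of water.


Cross-sectional area = W * d = 4.2 * 1.1 = 4.62 m^2
Velocity = Q / A = 2.88 / 4.62 = 0.623377 m/s

0.623377 m/s


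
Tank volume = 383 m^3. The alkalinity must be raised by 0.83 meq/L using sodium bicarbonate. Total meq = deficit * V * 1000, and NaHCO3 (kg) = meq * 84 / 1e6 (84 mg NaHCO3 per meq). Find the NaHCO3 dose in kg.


Tank volume in L = 383 m^3 * 1000 = 383000 L
Total meq required = 0.83 meq/L * 383000 L = 317890 meq
NaHCO3 mass = 317890 meq * 84 mg/meq / 1e6 = 26.7028 kg

26.7028 kg


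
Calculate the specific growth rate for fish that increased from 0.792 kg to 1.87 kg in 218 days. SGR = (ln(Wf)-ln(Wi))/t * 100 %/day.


ln(W_f) = ln(1.87) = 0.62593843
ln(W_i) = ln(0.792) = -0.23319389
ln(W_f) - ln(W_i) = 0.62593843 - -0.23319389 = 0.85913232
SGR = 0.85913232 / 218 * 100 = 0.394097 %/day

0.394097 %/day


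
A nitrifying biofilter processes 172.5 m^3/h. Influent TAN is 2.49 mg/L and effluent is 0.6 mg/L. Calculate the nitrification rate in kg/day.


Concentration drop: TAN_in - TAN_out = 2.49 - 0.6 = 1.89 mg/L
Hourly TAN removed = Q * dTAN = 172.5 m^3/h * 1.89 mg/L = 326.025 g/h  (m^3/h * mg/L = g/h)
Daily TAN removed = 326.025 * 24 = 7824.6 g/day
Convert to kg/day: 7824.6 / 1000 = 7.8246 kg/day

7.8246 kg/day


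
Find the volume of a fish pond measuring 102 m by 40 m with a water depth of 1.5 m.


Base area = L * W = 102 * 40 = 4080 m^2
Volume = area * depth = 4080 * 1.5 = 6120 m^3

6120 m^3


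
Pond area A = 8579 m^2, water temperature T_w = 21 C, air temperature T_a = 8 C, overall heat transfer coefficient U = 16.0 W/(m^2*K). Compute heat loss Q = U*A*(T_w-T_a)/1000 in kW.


Temperature difference dT = 21 - 8 = 13 K
Heat loss (W) = U * A * dT = 16.0 * 8579 * 13 = 1784432 W
Convert to kW: 1784432 / 1000 = 1784.432 kW

1784.432 kW


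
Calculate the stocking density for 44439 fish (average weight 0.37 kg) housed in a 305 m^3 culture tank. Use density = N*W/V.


Total biomass = 44439 fish * 0.37 kg = 16442.43 kg
Density = total biomass / volume = 16442.43 / 305 = 53.9096 kg/m^3

53.9096 kg/m^3


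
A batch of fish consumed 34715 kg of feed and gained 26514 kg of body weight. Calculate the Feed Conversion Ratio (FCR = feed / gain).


FCR = feed consumed / weight gained
FCR = 34715 kg / 26514 kg = 1.30931

1.30931


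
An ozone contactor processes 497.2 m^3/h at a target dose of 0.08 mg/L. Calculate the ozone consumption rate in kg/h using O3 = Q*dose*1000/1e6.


O3 demand (mg/h) = Q * dose * 1000 = 497.2 * 0.08 * 1000 = 39776 mg/h
Convert mg to kg: 39776 / 1e6 = 0.039776 kg/h

0.039776 kg/h


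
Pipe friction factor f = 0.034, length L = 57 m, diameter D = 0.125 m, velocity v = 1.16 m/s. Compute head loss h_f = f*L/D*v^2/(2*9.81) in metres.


v^2 = 1.16^2 = 1.3456 m^2/s^2
L/D = 57/0.125 = 456
h_f = f*(L/D)*v^2/(2g) = 0.034 * 456 * 1.3456 / 19.62 = 1.06331 m

1.06331 m


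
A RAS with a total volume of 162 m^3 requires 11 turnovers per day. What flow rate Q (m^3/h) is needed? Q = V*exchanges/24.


Daily recirculation volume = 162 m^3 * 11 = 1782 m^3/day
Flow rate Q = daily volume / 24 h = 1782 / 24 = 74.25 m^3/h

74.25 m^3/h


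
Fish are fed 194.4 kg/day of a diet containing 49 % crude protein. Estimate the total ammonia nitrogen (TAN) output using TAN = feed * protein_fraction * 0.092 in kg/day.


Protein in feed = 194.4 * 49/100 = 95.256 kg/day
TAN = protein * 0.092 = 95.256 * 0.092 = 8.763552 kg/day

8.763552 kg/day


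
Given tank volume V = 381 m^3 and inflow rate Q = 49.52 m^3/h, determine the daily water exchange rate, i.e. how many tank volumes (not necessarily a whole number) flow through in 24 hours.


Daily flow volume = 49.52 m^3/h * 24 h = 1188.48 m^3/day
Exchanges = daily flow / tank volume = 1188.48 / 381 = 3.11937 exchanges/day

3.11937 exchanges/day


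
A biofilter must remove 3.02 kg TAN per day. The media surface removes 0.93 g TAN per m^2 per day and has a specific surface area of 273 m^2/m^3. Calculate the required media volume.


A = 3.02*1000 / 0.93 = 3247.3118 m^2
V = 3247.3118 / 273 = 11.8949

11.8949 m^3


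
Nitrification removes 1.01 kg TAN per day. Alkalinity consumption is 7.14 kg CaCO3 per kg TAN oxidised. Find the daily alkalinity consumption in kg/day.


Alkalinity factor: 7.14 kg CaCO3 consumed per kg TAN nitrified
alk = 1.01 kg TAN * 7.14 = 7.2114 kg CaCO3/day

7.2114 kg CaCO3/day


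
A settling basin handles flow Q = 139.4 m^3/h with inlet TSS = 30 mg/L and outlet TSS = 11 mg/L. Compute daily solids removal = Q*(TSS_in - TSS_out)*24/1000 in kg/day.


Concentration drop: TSS_in - TSS_out = 30 - 11 = 19 mg/L
Hourly solids removed = Q * dTSS = 139.4 m^3/h * 19 mg/L = 2648.6 g/h  (m^3/h * mg/L = g/h)
Daily solids removed = 2648.6 * 24 = 63566.4 g/day
Convert g to kg: 63566.4 / 1000 = 63.5664 kg/day

63.5664 kg/day


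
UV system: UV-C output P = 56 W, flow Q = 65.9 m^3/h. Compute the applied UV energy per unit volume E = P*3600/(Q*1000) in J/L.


Energy delivered per hour = 56 W * 3600 s = 201600 J/h
Volume treated per hour = 65.9 m^3/h * 1000 = 65900 L/h
dose = 201600 / 65900 = 3.05918 J/L

3.05918 J/L


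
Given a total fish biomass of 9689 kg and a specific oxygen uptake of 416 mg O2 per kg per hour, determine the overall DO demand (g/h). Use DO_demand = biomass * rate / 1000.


Total O2 consumption (mg/h) = 9689 kg * 416 mg/(kg*h) = 4030624 mg/h
Convert to g/h: 4030624 / 1000 = 4030.624 g/h

4030.624 g/h


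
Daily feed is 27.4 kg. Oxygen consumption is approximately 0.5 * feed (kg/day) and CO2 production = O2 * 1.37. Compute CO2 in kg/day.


O2 = 27.4 * 0.5 = 13.7
CO2 = 13.7 * 1.37 = 18.769

18.769 kg/day


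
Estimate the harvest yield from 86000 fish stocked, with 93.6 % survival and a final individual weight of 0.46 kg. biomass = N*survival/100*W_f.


Survivors = 86000 * 93.6/100 = 80496 fish
Harvest biomass = survivors * W_f = 80496 * 0.46 = 37028.16 kg

37028.16 kg


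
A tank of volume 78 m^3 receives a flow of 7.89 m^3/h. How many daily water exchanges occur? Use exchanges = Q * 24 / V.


Daily flow volume = 7.89 m^3/h * 24 h = 189.36 m^3/day
Exchanges = daily flow / tank volume = 189.36 / 78 = 2.42769 exchanges/day

2.42769 exchanges/day


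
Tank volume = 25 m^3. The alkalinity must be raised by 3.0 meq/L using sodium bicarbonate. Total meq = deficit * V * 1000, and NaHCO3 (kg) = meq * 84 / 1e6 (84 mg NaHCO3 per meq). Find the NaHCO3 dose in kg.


Tank volume in L = 25 m^3 * 1000 = 25000 L
Total meq required = 3.0 meq/L * 25000 L = 75000 meq
NaHCO3 mass = 75000 meq * 84 mg/meq / 1e6 = 6.3 kg

6.3 kg


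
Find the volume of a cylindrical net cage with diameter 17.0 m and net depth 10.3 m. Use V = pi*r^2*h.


r = d/2 = 17.0/2 = 8.5 m
Base area = pi*r^2 = pi*8.5^2 = 226.98007 m^2
Volume = 226.98007 * 10.3 = 2337.89 m^3

2337.89 m^3


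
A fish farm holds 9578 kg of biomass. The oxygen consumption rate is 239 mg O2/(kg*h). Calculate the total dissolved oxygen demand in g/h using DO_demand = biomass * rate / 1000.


Total O2 consumption (mg/h) = 9578 kg * 239 mg/(kg*h) = 2289142 mg/h
Convert to g/h: 2289142 / 1000 = 2289.142 g/h

2289.142 g/h


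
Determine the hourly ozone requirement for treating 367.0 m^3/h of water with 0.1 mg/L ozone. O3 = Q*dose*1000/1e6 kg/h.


O3 demand (mg/h) = Q * dose * 1000 = 367.0 * 0.1 * 1000 = 36700 mg/h
Convert mg to kg: 36700 / 1e6 = 0.0367 kg/h

0.0367 kg/h


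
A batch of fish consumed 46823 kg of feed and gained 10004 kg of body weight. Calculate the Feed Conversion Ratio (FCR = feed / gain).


FCR = feed consumed / weight gained
FCR = 46823 kg / 10004 kg = 4.68043

4.68043


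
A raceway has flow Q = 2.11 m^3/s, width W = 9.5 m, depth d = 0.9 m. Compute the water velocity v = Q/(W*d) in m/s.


Cross-sectional area = W * d = 9.5 * 0.9 = 8.55 m^2
Velocity = Q / A = 2.11 / 8.55 = 0.246784 m/s

0.246784 m/s


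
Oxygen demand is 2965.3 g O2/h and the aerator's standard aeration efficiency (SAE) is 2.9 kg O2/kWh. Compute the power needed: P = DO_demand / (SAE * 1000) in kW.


SAE in g O2/kWh = 2.9 * 1000 = 2900 g/kWh
P = DO_demand / SAE_g = 2965.3 / 2900 = 1.02252 kW

1.02252 kW


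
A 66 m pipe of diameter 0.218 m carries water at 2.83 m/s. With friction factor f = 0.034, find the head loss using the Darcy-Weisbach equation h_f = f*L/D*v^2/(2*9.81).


v^2 = 2.83^2 = 8.0089 m^2/s^2
L/D = 66/0.218 = 302.75229
h_f = f*(L/D)*v^2/(2g) = 0.034 * 302.75229 * 8.0089 / 19.62 = 4.20185 m

4.20185 m


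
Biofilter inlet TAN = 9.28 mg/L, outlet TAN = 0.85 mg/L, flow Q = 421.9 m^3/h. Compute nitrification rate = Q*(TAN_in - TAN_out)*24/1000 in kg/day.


Concentration drop: TAN_in - TAN_out = 9.28 - 0.85 = 8.43 mg/L
Hourly TAN removed = Q * dTAN = 421.9 m^3/h * 8.43 mg/L = 3556.617 g/h  (m^3/h * mg/L = g/h)
Daily TAN removed = 3556.617 * 24 = 85358.808 g/day
Convert to kg/day: 85358.808 / 1000 = 85.358808 kg/day

85.358808 kg/day


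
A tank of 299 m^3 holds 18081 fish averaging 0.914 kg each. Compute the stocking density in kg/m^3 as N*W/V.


Total biomass = 18081 fish * 0.914 kg = 16526.034 kg
Density = total biomass / volume = 16526.034 / 299 = 55.271 kg/m^3

55.271 kg/m^3


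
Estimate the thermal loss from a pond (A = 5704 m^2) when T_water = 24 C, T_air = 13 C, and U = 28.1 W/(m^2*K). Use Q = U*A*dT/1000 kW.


Temperature difference dT = 24 - 13 = 11 K
Heat loss (W) = U * A * dT = 28.1 * 5704 * 11 = 1763106.4 W
Convert to kW: 1763106.4 / 1000 = 1763.1064 kW

1763.1064 kW


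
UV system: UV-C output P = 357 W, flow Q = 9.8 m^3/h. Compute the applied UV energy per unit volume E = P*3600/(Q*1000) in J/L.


Energy delivered per hour = 357 W * 3600 s = 1285200 J/h
Volume treated per hour = 9.8 m^3/h * 1000 = 9800 L/h
dose = 1285200 / 9800 = 131.143 J/L

131.143 J/L


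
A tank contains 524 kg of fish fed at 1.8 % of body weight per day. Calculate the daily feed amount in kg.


Feeding rate fraction = 1.8% / 100 = 0.018
Daily feed = 524 kg * 0.018 = 9.432 kg/day

9.432 kg/day


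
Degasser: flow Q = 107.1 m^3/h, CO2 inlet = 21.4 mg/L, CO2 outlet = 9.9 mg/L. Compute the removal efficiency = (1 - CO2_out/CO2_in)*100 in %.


CO2_out / CO2_in = 9.9 / 21.4 = 0.46261682
Fraction remaining = 0.46261682
efficiency = (1 - 0.46261682) * 100 = 53.7383 %

53.7383 %


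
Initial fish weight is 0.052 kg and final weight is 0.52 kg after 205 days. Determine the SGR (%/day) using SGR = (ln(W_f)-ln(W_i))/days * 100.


ln(W_f) = ln(0.52) = -0.65392647
ln(W_i) = ln(0.052) = -2.9565116
ln(W_f) - ln(W_i) = -0.65392647 - -2.9565116 = 2.3025851
SGR = 2.3025851 / 205 * 100 = 1.12321 %/day

1.12321 %/day


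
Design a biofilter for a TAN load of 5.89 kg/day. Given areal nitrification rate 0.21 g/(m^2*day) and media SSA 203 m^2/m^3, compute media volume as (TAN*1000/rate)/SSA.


A = 5.89*1000 / 0.21 = 28047.619 m^2
V = 28047.619 / 203 = 138.166

138.166 m^3


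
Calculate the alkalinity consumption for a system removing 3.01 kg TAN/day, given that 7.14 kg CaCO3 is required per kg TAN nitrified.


Alkalinity factor: 7.14 kg CaCO3 consumed per kg TAN nitrified
alk = 3.01 kg TAN * 7.14 = 21.4914 kg CaCO3/day

21.4914 kg CaCO3/day


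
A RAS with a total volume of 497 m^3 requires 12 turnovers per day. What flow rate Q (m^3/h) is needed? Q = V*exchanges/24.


Daily recirculation volume = 497 m^3 * 12 = 5964 m^3/day
Flow rate Q = daily volume / 24 h = 5964 / 24 = 248.5 m^3/h

248.5 m^3/h


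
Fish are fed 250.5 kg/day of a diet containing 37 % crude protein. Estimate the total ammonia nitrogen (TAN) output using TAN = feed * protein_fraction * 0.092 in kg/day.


Protein in feed = 250.5 * 37/100 = 92.685 kg/day
TAN = protein * 0.092 = 92.685 * 0.092 = 8.52702 kg/day

8.52702 kg/day


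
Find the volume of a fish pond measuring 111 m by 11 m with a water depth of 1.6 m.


Base area = L * W = 111 * 11 = 1221 m^2
Volume = area * depth = 1221 * 1.6 = 1953.6 m^3

1953.6 m^3


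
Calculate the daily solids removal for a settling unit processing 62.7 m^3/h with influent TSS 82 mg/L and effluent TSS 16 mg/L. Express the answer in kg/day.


Concentration drop: TSS_in - TSS_out = 82 - 16 = 66 mg/L
Hourly solids removed = Q * dTSS = 62.7 m^3/h * 66 mg/L = 4138.2 g/h  (m^3/h * mg/L = g/h)
Daily solids removed = 4138.2 * 24 = 99316.8 g/day
Convert g to kg: 99316.8 / 1000 = 99.3168 kg/day

99.3168 kg/day


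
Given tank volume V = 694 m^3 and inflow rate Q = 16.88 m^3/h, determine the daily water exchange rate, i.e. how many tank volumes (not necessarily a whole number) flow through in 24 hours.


Daily flow volume = 16.88 m^3/h * 24 h = 405.12 m^3/day
Exchanges = daily flow / tank volume = 405.12 / 694 = 0.583746 exchanges/day

0.583746 exchanges/day


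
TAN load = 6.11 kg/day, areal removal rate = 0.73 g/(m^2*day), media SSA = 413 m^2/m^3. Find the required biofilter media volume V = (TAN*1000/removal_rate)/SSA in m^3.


A = 6.11*1000 / 0.73 = 8369.863 m^2
V = 8369.863 / 413 = 20.266

20.266 m^3


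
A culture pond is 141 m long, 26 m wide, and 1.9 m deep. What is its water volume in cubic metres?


Base area = L * W = 141 * 26 = 3666 m^2
Volume = area * depth = 3666 * 1.9 = 6965.4 m^3

6965.4 m^3


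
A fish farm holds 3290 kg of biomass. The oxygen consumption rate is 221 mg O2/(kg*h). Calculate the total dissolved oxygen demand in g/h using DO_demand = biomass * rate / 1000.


Total O2 consumption (mg/h) = 3290 kg * 221 mg/(kg*h) = 727090 mg/h
Convert to g/h: 727090 / 1000 = 727.09 g/h

727.09 g/h


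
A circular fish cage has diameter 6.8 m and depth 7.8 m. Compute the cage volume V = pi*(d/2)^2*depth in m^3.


r = d/2 = 6.8/2 = 3.4 m
Base area = pi*r^2 = pi*3.4^2 = 36.316811 m^2
Volume = 36.316811 * 7.8 = 283.271 m^3

283.271 m^3


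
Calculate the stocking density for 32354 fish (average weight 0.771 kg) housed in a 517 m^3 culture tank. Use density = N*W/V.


Total biomass = 32354 fish * 0.771 kg = 24944.934 kg
Density = total biomass / volume = 24944.934 / 517 = 48.2494 kg/m^3

48.2494 kg/m^3


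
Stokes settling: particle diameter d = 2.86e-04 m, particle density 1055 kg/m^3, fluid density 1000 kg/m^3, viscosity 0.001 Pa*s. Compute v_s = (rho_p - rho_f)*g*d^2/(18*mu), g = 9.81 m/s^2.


Density difference: rho_p - rho_f = 1055 - 1000 = 55 kg/m^3
d^2 = (2.86e-04)^2 = 8.1796e-08 m^2
Numerator = (rho_p - rho_f) * g * d^2 = 55 * 9.81 * 8.1796e-08 = 4.4133032e-05
Denominator = 18 * mu = 18 * 0.001 = 0.018
v_s = 4.4133032e-05 / 0.018 = 0.00245184 m/s
Check: Re = rho_f * v_s * d / mu = 1000 * 0.00245184 * 2.86e-04 / 0.001 = 0.701 < 1, so Stokes' law applies.

0.00245184 m/s


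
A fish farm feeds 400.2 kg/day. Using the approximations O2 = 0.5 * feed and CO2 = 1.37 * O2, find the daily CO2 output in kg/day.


O2 = 400.2 * 0.5 = 200.1
CO2 = 200.1 * 1.37 = 274.137

274.137 kg/day


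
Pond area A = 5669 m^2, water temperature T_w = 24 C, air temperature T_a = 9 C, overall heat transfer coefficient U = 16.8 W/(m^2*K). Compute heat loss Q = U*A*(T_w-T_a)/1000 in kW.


Temperature difference dT = 24 - 9 = 15 K
Heat loss (W) = U * A * dT = 16.8 * 5669 * 15 = 1428588 W
Convert to kW: 1428588 / 1000 = 1428.588 kW

1428.588 kW


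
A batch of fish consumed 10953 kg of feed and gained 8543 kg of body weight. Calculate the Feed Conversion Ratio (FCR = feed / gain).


FCR = feed consumed / weight gained
FCR = 10953 kg / 8543 kg = 1.2821

1.2821


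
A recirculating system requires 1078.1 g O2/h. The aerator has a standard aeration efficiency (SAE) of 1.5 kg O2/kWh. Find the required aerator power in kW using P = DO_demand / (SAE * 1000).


SAE in g O2/kWh = 1.5 * 1000 = 1500 g/kWh
P = DO_demand / SAE_g = 1078.1 / 1500 = 0.718733 kW

0.718733 kW


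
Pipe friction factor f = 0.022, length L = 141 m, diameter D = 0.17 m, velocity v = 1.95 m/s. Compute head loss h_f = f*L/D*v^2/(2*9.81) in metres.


v^2 = 1.95^2 = 3.8025 m^2/s^2
L/D = 141/0.17 = 829.41176
h_f = f*(L/D)*v^2/(2g) = 0.022 * 829.41176 * 3.8025 / 19.62 = 3.53641 m

3.53641 m


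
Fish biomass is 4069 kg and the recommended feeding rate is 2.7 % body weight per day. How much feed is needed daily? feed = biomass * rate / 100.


Feeding rate fraction = 2.7% / 100 = 0.027
Daily feed = 4069 kg * 0.027 = 109.863 kg/day

109.863 kg/day


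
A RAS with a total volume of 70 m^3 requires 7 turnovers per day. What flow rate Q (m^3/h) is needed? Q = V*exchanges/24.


Daily recirculation volume = 70 m^3 * 7 = 490 m^3/day
Flow rate Q = daily volume / 24 h = 490 / 24 = 20.4167 m^3/h

20.4167 m^3/h


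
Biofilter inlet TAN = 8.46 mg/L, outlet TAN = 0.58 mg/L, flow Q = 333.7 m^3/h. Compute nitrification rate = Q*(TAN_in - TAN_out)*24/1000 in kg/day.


Concentration drop: TAN_in - TAN_out = 8.46 - 0.58 = 7.88 mg/L
Hourly TAN removed = Q * dTAN = 333.7 m^3/h * 7.88 mg/L = 2629.556 g/h  (m^3/h * mg/L = g/h)
Daily TAN removed = 2629.556 * 24 = 63109.344 g/day
Convert to kg/day: 63109.344 / 1000 = 63.109344 kg/day

63.109344 kg/day


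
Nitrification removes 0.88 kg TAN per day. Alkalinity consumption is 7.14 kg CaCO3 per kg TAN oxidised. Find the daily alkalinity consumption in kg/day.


Alkalinity factor: 7.14 kg CaCO3 consumed per kg TAN nitrified
alk = 0.88 kg TAN * 7.14 = 6.2832 kg CaCO3/day

6.2832 kg CaCO3/day


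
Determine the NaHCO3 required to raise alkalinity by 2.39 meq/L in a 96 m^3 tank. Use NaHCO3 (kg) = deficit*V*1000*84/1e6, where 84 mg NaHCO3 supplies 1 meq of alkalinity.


Tank volume in L = 96 m^3 * 1000 = 96000 L
Total meq required = 2.39 meq/L * 96000 L = 229440 meq
NaHCO3 mass = 229440 meq * 84 mg/meq / 1e6 = 19.273 kg

19.273 kg


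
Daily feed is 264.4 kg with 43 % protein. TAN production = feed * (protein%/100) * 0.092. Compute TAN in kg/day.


Protein in feed = 264.4 * 43/100 = 113.692 kg/day
TAN = protein * 0.092 = 113.692 * 0.092 = 10.459664 kg/day

10.459664 kg/day


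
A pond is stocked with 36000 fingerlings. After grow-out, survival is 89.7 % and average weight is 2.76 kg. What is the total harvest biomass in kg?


Survivors = 36000 * 89.7/100 = 32292 fish
Harvest biomass = survivors * W_f = 32292 * 2.76 = 89125.92 kg

89125.92 kg


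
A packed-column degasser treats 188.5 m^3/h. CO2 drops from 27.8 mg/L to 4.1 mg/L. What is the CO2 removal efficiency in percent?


CO2_out / CO2_in = 4.1 / 27.8 = 0.14748201
Fraction remaining = 0.14748201
efficiency = (1 - 0.14748201) * 100 = 85.2518 %

85.2518 %


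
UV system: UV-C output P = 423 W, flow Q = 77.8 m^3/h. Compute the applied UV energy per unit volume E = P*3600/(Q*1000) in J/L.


Energy delivered per hour = 423 W * 3600 s = 1522800 J/h
Volume treated per hour = 77.8 m^3/h * 1000 = 77800 L/h
dose = 1522800 / 77800 = 19.5733 J/L

19.5733 J/L


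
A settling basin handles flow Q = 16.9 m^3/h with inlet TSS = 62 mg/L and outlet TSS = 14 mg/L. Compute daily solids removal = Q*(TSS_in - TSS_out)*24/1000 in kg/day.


Concentration drop: TSS_in - TSS_out = 62 - 14 = 48 mg/L
Hourly solids removed = Q * dTSS = 16.9 m^3/h * 48 mg/L = 811.2 g/h  (m^3/h * mg/L = g/h)
Daily solids removed = 811.2 * 24 = 19468.8 g/day
Convert g to kg: 19468.8 / 1000 = 19.4688 kg/day

19.4688 kg/day


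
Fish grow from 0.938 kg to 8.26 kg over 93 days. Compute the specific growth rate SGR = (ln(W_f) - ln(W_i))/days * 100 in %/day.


ln(W_f) = ln(8.26) = 2.1114246
ln(W_i) = ln(0.938) = -0.06400533
ln(W_f) - ln(W_i) = 2.1114246 - -0.06400533 = 2.1754299
SGR = 2.1754299 / 93 * 100 = 2.33917 %/day

2.33917 %/day


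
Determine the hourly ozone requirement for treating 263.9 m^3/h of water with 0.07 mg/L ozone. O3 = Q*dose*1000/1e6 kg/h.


O3 demand (mg/h) = Q * dose * 1000 = 263.9 * 0.07 * 1000 = 18473 mg/h
Convert mg to kg: 18473 / 1e6 = 0.018473 kg/h

0.018473 kg/h


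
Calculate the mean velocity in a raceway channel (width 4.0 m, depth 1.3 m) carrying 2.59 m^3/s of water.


Cross-sectional area = W * d = 4.0 * 1.3 = 5.2 m^2
Velocity = Q / A = 2.59 / 5.2 = 0.498077 m/s

0.498077 m/s


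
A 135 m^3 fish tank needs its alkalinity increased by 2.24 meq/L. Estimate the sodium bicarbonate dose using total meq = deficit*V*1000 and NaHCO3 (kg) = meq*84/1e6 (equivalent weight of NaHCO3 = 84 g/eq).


Tank volume in L = 135 m^3 * 1000 = 135000 L
Total meq required = 2.24 meq/L * 135000 L = 302400 meq
NaHCO3 mass = 302400 meq * 84 mg/meq / 1e6 = 25.4016 kg

25.4016 kg


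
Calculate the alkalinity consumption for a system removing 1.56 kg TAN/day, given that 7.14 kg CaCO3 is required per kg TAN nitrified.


Alkalinity factor: 7.14 kg CaCO3 consumed per kg TAN nitrified
alk = 1.56 kg TAN * 7.14 = 11.1384 kg CaCO3/day

11.1384 kg CaCO3/day


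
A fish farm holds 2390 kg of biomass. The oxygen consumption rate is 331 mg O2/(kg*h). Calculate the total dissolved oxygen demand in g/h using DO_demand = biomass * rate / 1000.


Total O2 consumption (mg/h) = 2390 kg * 331 mg/(kg*h) = 791090 mg/h
Convert to g/h: 791090 / 1000 = 791.09 g/h

791.09 g/h


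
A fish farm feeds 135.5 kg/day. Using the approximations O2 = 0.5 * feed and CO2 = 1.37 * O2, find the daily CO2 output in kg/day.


O2 = 135.5 * 0.5 = 67.75
CO2 = 67.75 * 1.37 = 92.8175

92.8175 kg/day


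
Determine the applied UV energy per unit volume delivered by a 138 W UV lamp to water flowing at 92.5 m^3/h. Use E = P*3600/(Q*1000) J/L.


Energy delivered per hour = 138 W * 3600 s = 496800 J/h
Volume treated per hour = 92.5 m^3/h * 1000 = 92500 L/h
dose = 496800 / 92500 = 5.37081 J/L

5.37081 J/L


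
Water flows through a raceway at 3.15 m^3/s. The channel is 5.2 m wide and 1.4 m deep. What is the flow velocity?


Cross-sectional area = W * d = 5.2 * 1.4 = 7.28 m^2
Velocity = Q / A = 3.15 / 7.28 = 0.432692 m/s

0.432692 m/s


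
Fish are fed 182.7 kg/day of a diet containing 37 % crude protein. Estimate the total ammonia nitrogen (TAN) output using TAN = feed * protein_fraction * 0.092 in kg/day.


Protein in feed = 182.7 * 37/100 = 67.599 kg/day
TAN = protein * 0.092 = 67.599 * 0.092 = 6.219108 kg/day

6.219108 kg/day


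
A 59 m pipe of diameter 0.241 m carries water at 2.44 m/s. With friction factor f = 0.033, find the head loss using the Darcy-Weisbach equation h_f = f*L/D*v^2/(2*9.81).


v^2 = 2.44^2 = 5.9536 m^2/s^2
L/D = 59/0.241 = 244.81328
h_f = f*(L/D)*v^2/(2g) = 0.033 * 244.81328 * 5.9536 / 19.62 = 2.45149 m

2.45149 m


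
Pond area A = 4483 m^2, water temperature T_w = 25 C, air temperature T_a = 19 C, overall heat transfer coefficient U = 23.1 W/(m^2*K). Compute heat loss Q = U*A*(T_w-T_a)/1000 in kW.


Temperature difference dT = 25 - 19 = 6 K
Heat loss (W) = U * A * dT = 23.1 * 4483 * 6 = 621343.8 W
Convert to kW: 621343.8 / 1000 = 621.3438 kW

621.3438 kW


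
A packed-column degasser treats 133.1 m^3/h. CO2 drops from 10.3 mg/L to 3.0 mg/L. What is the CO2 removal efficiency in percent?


CO2_out / CO2_in = 3.0 / 10.3 = 0.29126214
Fraction remaining = 0.29126214
efficiency = (1 - 0.29126214) * 100 = 70.8738 %

70.8738 %


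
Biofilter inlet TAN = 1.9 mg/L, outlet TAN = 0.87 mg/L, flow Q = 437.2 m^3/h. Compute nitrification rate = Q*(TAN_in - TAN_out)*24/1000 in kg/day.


Concentration drop: TAN_in - TAN_out = 1.9 - 0.87 = 1.03 mg/L
Hourly TAN removed = Q * dTAN = 437.2 m^3/h * 1.03 mg/L = 450.316 g/h  (m^3/h * mg/L = g/h)
Daily TAN removed = 450.316 * 24 = 10807.584 g/day
Convert to kg/day: 10807.584 / 1000 = 10.807584 kg/day

10.807584 kg/day


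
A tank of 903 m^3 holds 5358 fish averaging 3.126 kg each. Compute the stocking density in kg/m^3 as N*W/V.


Total biomass = 5358 fish * 3.126 kg = 16749.108 kg
Density = total biomass / volume = 16749.108 / 903 = 18.5483 kg/m^3

18.5483 kg/m^3


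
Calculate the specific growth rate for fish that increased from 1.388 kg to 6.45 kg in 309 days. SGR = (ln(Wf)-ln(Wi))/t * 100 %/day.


ln(W_f) = ln(6.45) = 1.8640801
ln(W_i) = ln(1.388) = 0.32786386
ln(W_f) - ln(W_i) = 1.8640801 - 0.32786386 = 1.5362162
SGR = 1.5362162 / 309 * 100 = 0.497157 %/day

0.497157 %/day


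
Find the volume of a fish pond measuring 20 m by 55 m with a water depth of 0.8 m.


Base area = L * W = 20 * 55 = 1100 m^2
Volume = area * depth = 1100 * 0.8 = 880 m^3

880 m^3


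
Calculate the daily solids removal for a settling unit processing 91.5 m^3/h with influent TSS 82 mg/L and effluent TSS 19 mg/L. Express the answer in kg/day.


Concentration drop: TSS_in - TSS_out = 82 - 19 = 63 mg/L
Hourly solids removed = Q * dTSS = 91.5 m^3/h * 63 mg/L = 5764.5 g/h  (m^3/h * mg/L = g/h)
Daily solids removed = 5764.5 * 24 = 138348 g/day
Convert g to kg: 138348 / 1000 = 138.348 kg/day

138.348 kg/day


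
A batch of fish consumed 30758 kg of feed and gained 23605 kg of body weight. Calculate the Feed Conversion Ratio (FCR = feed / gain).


FCR = feed consumed / weight gained
FCR = 30758 kg / 23605 kg = 1.30303

1.30303


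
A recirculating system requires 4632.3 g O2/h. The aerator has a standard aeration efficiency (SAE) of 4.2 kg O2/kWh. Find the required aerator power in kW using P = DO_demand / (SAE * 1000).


SAE in g O2/kWh = 4.2 * 1000 = 4200 g/kWh
P = DO_demand / SAE_g = 4632.3 / 4200 = 1.10293 kW

1.10293 kW


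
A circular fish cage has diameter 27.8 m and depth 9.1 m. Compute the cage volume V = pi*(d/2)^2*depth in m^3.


r = d/2 = 27.8/2 = 13.9 m
Base area = pi*r^2 = pi*13.9^2 = 606.98712 m^2
Volume = 606.98712 * 9.1 = 5523.58 m^3

5523.58 m^3


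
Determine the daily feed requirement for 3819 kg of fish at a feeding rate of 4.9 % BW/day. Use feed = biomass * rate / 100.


Feeding rate fraction = 4.9% / 100 = 0.049
Daily feed = 3819 kg * 0.049 = 187.131 kg/day

187.131 kg/day


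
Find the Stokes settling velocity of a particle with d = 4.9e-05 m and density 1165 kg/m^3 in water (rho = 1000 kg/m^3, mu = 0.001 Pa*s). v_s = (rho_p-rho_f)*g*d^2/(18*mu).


Density difference: rho_p - rho_f = 1165 - 1000 = 165 kg/m^3
d^2 = (4.9e-05)^2 = 2.401e-09 m^2
Numerator = (rho_p - rho_f) * g * d^2 = 165 * 9.81 * 2.401e-09 = 3.8863787e-06
Denominator = 18 * mu = 18 * 0.001 = 0.018
v_s = 3.8863787e-06 / 0.018 = 2.1591e-04 m/s
Check: Re = rho_f * v_s * d / mu = 1000 * 2.1591e-04 * 4.9e-05 / 0.001 = 0.0106 < 1, so Stokes' law applies.

2.1591e-04 m/s


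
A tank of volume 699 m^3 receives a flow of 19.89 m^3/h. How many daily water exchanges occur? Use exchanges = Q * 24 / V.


Daily flow volume = 19.89 m^3/h * 24 h = 477.36 m^3/day
Exchanges = daily flow / tank volume = 477.36 / 699 = 0.682918 exchanges/day

0.682918 exchanges/day


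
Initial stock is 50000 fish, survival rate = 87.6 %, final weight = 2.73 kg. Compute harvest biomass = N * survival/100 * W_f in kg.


Survivors = 50000 * 87.6/100 = 43800 fish
Harvest biomass = survivors * W_f = 43800 * 2.73 = 119574 kg

119574 kg


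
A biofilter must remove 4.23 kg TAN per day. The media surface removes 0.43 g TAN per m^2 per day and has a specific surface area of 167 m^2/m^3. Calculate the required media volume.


A = 4.23*1000 / 0.43 = 9837.2093 m^2
V = 9837.2093 / 167 = 58.9054

58.9054 m^3


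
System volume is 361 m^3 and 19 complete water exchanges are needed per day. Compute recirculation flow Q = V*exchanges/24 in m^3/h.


Daily recirculation volume = 361 m^3 * 19 = 6859 m^3/day
Flow rate Q = daily volume / 24 h = 6859 / 24 = 285.792 m^3/h

285.792 m^3/h


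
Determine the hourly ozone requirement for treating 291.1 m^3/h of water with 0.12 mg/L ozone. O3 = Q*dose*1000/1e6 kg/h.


O3 demand (mg/h) = Q * dose * 1000 = 291.1 * 0.12 * 1000 = 34932 mg/h
Convert mg to kg: 34932 / 1e6 = 0.034932 kg/h

0.034932 kg/h


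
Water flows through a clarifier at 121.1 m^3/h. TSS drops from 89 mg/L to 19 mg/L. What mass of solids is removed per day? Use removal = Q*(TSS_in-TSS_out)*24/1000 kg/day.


Concentration drop: TSS_in - TSS_out = 89 - 19 = 70 mg/L
Hourly solids removed = Q * dTSS = 121.1 m^3/h * 70 mg/L = 8477 g/h  (m^3/h * mg/L = g/h)
Daily solids removed = 8477 * 24 = 203448 g/day
Convert g to kg: 203448 / 1000 = 203.448 kg/day

203.448 kg/day


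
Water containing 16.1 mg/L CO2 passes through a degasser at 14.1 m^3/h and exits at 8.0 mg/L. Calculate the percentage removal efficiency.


CO2_out / CO2_in = 8.0 / 16.1 = 0.49689441
Fraction remaining = 0.49689441
efficiency = (1 - 0.49689441) * 100 = 50.3106 %

50.3106 %


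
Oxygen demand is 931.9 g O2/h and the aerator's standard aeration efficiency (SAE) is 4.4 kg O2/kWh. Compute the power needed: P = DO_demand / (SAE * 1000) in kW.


SAE in g O2/kWh = 4.4 * 1000 = 4400 g/kWh
P = DO_demand / SAE_g = 931.9 / 4400 = 0.211795 kW

0.211795 kW


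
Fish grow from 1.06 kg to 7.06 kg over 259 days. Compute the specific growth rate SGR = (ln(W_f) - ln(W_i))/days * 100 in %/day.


ln(W_f) = ln(7.06) = 1.9544451
ln(W_i) = ln(1.06) = 0.058268908
ln(W_f) - ln(W_i) = 1.9544451 - 0.058268908 = 1.8961762
SGR = 1.8961762 / 259 * 100 = 0.732114 %/day

0.732114 %/day


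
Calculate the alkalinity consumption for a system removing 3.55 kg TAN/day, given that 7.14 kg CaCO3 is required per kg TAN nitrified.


Alkalinity factor: 7.14 kg CaCO3 consumed per kg TAN nitrified
alk = 3.55 kg TAN * 7.14 = 25.347 kg CaCO3/day

25.347 kg CaCO3/day


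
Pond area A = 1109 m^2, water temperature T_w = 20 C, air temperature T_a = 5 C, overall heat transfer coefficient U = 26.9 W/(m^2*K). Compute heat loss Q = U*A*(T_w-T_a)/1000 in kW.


Temperature difference dT = 20 - 5 = 15 K
Heat loss (W) = U * A * dT = 26.9 * 1109 * 15 = 447481.5 W
Convert to kW: 447481.5 / 1000 = 447.4815 kW

447.4815 kW


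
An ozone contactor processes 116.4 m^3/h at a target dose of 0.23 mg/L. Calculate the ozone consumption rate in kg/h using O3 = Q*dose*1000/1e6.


O3 demand (mg/h) = Q * dose * 1000 = 116.4 * 0.23 * 1000 = 26772 mg/h
Convert mg to kg: 26772 / 1e6 = 0.026772 kg/h

0.026772 kg/h


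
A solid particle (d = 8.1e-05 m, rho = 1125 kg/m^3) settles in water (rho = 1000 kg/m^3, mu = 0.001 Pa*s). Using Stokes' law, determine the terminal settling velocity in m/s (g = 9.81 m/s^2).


Density difference: rho_p - rho_f = 1125 - 1000 = 125 kg/m^3
d^2 = (8.1e-05)^2 = 6.561e-09 m^2
Numerator = (rho_p - rho_f) * g * d^2 = 125 * 9.81 * 6.561e-09 = 8.0454262e-06
Denominator = 18 * mu = 18 * 0.001 = 0.018
v_s = 8.0454262e-06 / 0.018 = 4.46968e-04 m/s
Check: Re = rho_f * v_s * d / mu = 1000 * 4.46968e-04 * 8.1e-05 / 0.001 = 0.0362 < 1, so Stokes' law applies.

4.46968e-04 m/s


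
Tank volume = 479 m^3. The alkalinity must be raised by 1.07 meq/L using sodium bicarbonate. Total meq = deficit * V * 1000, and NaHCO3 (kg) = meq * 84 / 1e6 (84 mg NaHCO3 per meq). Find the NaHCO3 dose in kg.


Tank volume in L = 479 m^3 * 1000 = 479000 L
Total meq required = 1.07 meq/L * 479000 L = 512530 meq
NaHCO3 mass = 512530 meq * 84 mg/meq / 1e6 = 43.0525 kg

43.0525 kg


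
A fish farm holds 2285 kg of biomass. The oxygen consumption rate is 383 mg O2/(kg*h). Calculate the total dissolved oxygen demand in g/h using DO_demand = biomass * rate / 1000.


Total O2 consumption (mg/h) = 2285 kg * 383 mg/(kg*h) = 875155 mg/h
Convert to g/h: 875155 / 1000 = 875.155 g/h

875.155 g/h


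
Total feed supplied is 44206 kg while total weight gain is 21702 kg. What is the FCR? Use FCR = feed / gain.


FCR = feed consumed / weight gained
FCR = 44206 kg / 21702 kg = 2.03696

2.03696


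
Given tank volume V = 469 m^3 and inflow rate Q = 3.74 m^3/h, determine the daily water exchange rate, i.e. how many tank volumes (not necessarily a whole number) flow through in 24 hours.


Daily flow volume = 3.74 m^3/h * 24 h = 89.76 m^3/day
Exchanges = daily flow / tank volume = 89.76 / 469 = 0.191386 exchanges/day

0.191386 exchanges/day


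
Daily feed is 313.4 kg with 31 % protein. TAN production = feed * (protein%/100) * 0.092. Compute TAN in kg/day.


Protein in feed = 313.4 * 31/100 = 97.154 kg/day
TAN = protein * 0.092 = 97.154 * 0.092 = 8.938168 kg/day

8.938168 kg/day


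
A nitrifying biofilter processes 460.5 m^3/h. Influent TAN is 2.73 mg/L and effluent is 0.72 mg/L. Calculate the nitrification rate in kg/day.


Concentration drop: TAN_in - TAN_out = 2.73 - 0.72 = 2.01 mg/L
Hourly TAN removed = Q * dTAN = 460.5 m^3/h * 2.01 mg/L = 925.605 g/h  (m^3/h * mg/L = g/h)
Daily TAN removed = 925.605 * 24 = 22214.52 g/day
Convert to kg/day: 22214.52 / 1000 = 22.21452 kg/day

22.21452 kg/day


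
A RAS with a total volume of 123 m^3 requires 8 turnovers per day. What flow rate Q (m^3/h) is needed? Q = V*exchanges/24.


Daily recirculation volume = 123 m^3 * 8 = 984 m^3/day
Flow rate Q = daily volume / 24 h = 984 / 24 = 41 m^3/h

41 m^3/h


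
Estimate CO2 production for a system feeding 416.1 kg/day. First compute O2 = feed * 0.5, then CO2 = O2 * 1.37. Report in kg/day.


O2 = 416.1 * 0.5 = 208.05
CO2 = 208.05 * 1.37 = 285.0285

285.0285 kg/day


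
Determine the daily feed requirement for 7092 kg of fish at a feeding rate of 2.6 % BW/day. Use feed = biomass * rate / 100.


Feeding rate fraction = 2.6% / 100 = 0.026
Daily feed = 7092 kg * 0.026 = 184.392 kg/day

184.392 kg/day


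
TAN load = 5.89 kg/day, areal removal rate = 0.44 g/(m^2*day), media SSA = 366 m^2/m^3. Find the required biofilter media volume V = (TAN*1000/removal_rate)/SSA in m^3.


A = 5.89*1000 / 0.44 = 13386.364 m^2
V = 13386.364 / 366 = 36.5748

36.5748 m^3


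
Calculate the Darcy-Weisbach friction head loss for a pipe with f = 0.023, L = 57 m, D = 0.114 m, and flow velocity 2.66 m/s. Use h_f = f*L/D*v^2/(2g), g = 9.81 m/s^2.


v^2 = 2.66^2 = 7.0756 m^2/s^2
L/D = 57/0.114 = 500
h_f = f*(L/D)*v^2/(2g) = 0.023 * 500 * 7.0756 / 19.62 = 4.14727 m

4.14727 m


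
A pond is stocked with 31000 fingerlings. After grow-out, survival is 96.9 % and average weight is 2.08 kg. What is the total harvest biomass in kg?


Survivors = 31000 * 96.9/100 = 30039 fish
Harvest biomass = survivors * W_f = 30039 * 2.08 = 62481.12 kg

62481.12 kg


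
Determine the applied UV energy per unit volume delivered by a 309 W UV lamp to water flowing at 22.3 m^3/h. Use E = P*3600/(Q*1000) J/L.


Energy delivered per hour = 309 W * 3600 s = 1112400 J/h
Volume treated per hour = 22.3 m^3/h * 1000 = 22300 L/h
dose = 1112400 / 22300 = 49.8834 J/L

49.8834 J/L


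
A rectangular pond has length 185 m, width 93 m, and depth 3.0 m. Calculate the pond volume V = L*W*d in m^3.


Base area = L * W = 185 * 93 = 17205 m^2
Volume = area * depth = 17205 * 3.0 = 51615 m^3

51615 m^3


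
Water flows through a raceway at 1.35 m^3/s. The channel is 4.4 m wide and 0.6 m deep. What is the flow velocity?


Cross-sectional area = W * d = 4.4 * 0.6 = 2.64 m^2
Velocity = Q / A = 1.35 / 2.64 = 0.511364 m/s

0.511364 m/s


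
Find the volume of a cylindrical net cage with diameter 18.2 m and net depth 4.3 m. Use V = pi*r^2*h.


r = d/2 = 18.2/2 = 9.1 m
Base area = pi*r^2 = pi*9.1^2 = 260.15529 m^2
Volume = 260.15529 * 4.3 = 1118.67 m^3

1118.67 m^3
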